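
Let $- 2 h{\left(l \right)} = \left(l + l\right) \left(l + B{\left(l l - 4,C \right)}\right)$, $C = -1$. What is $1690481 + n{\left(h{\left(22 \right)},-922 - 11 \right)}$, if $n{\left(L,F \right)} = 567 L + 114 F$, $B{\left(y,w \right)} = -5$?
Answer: $1372061$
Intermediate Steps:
$h{\left(l \right)} = - l \left(-5 + l\right)$ ($h{\left(l \right)} = - \frac{\left(l + l\right) \left(l - 5\right)}{2} = - \frac{2 l \left(-5 + l\right)}{2} = - l \left(-5 + l\right)$)
$n{\left(L,F \right)} = 114 F + 567 L$
$1690481 + n{\left(h{\left(22 \right)},-922 - 11 \right)} = 1690481 + \left(114 \left(-922 - 11\right) + 567 \cdot 22 \left(5 - 22\right)\right) = 1690481 + \left(114 \left(-933\right) + 567 \cdot 22 \left(-17\right)\right) = 1690481 + \left(-106362 + 567 \left(-374\right)\right) = 1690481 - 318420 = 1372061$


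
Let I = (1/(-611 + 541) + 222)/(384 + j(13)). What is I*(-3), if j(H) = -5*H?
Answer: -46617/22330 ≈ -2.0876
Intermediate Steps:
I = 15539/22330 (I = (1/(-611 + 541) + 222)/(384 - 5*13) = (1/(-70) + 222)/(384 - 65) = (-1/70 + 222)/319 = (15539/70)*(1/319) = 15539/22330 ≈ 0.69588)
I*(-3) = (15539/22330)*(-3) = -46617/22330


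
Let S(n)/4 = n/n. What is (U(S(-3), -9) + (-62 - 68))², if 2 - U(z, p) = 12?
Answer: 19600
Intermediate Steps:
S(n) = 4 (S(n) = 4*(n/n) = 4*1 = 4)
U(z, p) = -10 (U(z, p) = 2 - 1*12 = 2 - 12 = -10)
(U(S(-3), -9) + (-62 - 68))² = (-10 + (-62 - 68))² = (-10 - 130)² = (-140)² = 19600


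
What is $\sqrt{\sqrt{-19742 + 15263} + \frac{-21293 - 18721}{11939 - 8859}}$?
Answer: $\frac{\sqrt{-7702695 + 592900 i \sqrt{4479}}}{770} \approx 5.2528 + 6.3705 i$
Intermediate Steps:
$\sqrt{\sqrt{-19742 + 15263} + \frac{-21293 - 18721}{11939 - 8859}} = \sqrt{\sqrt{-4479} - \frac{40014}{3080}} = \sqrt{i \sqrt{4479} - \frac{20007}{1540}} = \sqrt{- \frac{20007}{1540} + i \sqrt{4479}}$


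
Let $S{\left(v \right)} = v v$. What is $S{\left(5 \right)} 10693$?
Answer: $267325$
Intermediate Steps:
$S{\left(v \right)} = v^{2}$
$S{\left(5 \right)} 10693 = 5^{2} \cdot 10693 = 25 \cdot 10693 = 267325$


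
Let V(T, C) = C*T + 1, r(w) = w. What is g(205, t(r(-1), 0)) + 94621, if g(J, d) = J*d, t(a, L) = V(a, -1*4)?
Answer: 95646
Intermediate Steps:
V(T, C) = 1 + C*T
t(a, L) = 1 - 4*a (t(a, L) = 1 + (-1*4)*a = 1 - 4*a)
g(205, t(r(-1), 0)) + 94621 = 205*(1 - 4*(-1)) + 94621 = 205*(1 + 4) + 94621 = 205*5 + 94621 = 1025 + 94621 = 95646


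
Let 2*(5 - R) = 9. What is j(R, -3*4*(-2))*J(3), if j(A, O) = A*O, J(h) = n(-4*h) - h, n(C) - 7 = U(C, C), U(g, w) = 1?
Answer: 60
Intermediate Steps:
R = ½ (R = 5 - ½*9 = 5 - 9/2 = ½ ≈ 0.50000)
n(C) = 8 (n(C) = 7 + 1 = 8)
J(h) = 8 - h
j(R, -3*4*(-2))*J(3) = ((-3*4*(-2))/2)*(8 - 1*3) = ((-12*(-2))/2)*(8 - 3) = ((½)*24)*5 = 12*5 = 60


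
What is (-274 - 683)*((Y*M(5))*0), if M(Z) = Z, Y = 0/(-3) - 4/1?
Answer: 0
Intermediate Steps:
Y = -4 (Y = 0*(-⅓) - 4*1 = 0 - 4 = -4)
(-274 - 683)*((Y*M(5))*0) = (-274 - 683)*(-4*5*0) = -(-19140)*0 = -957*0 = 0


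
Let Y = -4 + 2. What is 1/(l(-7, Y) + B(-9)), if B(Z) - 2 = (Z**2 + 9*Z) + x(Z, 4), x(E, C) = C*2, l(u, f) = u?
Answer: 1/3 ≈ 0.33333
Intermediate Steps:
Y = -2
x(E, C) = 2*C
B(Z) = 10 + Z**2 + 9*Z (B(Z) = 2 + ((Z**2 + 9*Z) + 2*4) = 2 + ((Z**2 + 9*Z) + 8) = 2 + (8 + Z**2 + 9*Z) = 10 + Z**2 + 9*Z)
1/(l(-7, Y) + B(-9)) = 1/(-7 + (10 + (-9)**2 + 9*(-9))) = 1/(-7 + (10 + 81 - 81)) = 1/(-7 + 10) = 1/3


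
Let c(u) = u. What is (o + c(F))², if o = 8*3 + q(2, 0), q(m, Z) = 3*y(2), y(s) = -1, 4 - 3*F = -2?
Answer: 529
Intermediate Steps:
F = 2 (F = 4/3 - ⅓*(-2) = 4/3 + ⅔ = 2)
q(m, Z) = -3 (q(m, Z) = 3*(-1) = -3)
o = 21 (o = 8*3 - 3 = 24 - 3 = 21)
(o + c(F))² = (21 + 2)² = 23² = 529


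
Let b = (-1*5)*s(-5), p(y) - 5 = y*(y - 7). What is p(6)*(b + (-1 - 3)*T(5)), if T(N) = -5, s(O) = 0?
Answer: -20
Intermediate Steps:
p(y) = 5 + y*(-7 + y) (p(y) = 5 + y*(y - 7) = 5 + y*(-7 + y))
b = 0 (b = -1*5*0 = -5*0 = 0)
p(6)*(b + (-1 - 3)*T(5)) = (5 + 6² - 7*6)*(0 + (-1 - 3)*(-5)) = (5 + 36 - 42)*(0 - 4*(-5)) = -(0 + 20) = -1*20 = -20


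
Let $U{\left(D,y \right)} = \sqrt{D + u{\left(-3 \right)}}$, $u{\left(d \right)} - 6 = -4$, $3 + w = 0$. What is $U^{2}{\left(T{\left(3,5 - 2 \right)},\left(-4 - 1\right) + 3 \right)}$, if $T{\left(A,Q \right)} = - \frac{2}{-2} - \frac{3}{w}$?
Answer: $4$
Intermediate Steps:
$w = -3$ ($w = -3 + 0 = -3$)
$T{\left(A,Q \right)} = 2$ ($T{\left(A,Q \right)} = - \frac{2}{-2} - \frac{3}{-3} = \left(-2\right) \left(- \frac{1}{2}\right) - -1 = 1 + 1 = 2$)
$u{\left(d \right)} = 2$ ($u{\left(d \right)} = 6 - 4 = 2$)
$U{\left(D,y \right)} = \sqrt{2 + D}$ ($U{\left(D,y \right)} = \sqrt{D + 2} = \sqrt{2 + D}$)
$U^{2}{\left(T{\left(3,5 - 2 \right)},\left(-4 - 1\right) + 3 \right)} = \left(\sqrt{2 + 2}\right)^{2} = \left(\sqrt{4}\right)^{2} = 2^{2} = 4$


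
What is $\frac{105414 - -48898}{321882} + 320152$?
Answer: $\frac{51525660188}{160941} \approx 3.2015 \cdot 10^{5}$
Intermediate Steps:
$\frac{105414 - -48898}{321882} + 320152 = \left(105414 + 48898\right) \frac{1}{321882} + 320152 = 154312 \cdot \frac{1}{321882} + 320152 = \frac{77156}{160941} + 320152 = \frac{51525660188}{160941}$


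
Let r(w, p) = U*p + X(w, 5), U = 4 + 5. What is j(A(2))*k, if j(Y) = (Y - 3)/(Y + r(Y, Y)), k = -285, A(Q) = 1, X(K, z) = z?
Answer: 38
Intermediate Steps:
U = 9
r(w, p) = 5 + 9*p (r(w, p) = 9*p + 5 = 5 + 9*p)
j(Y) = (-3 + Y)/(5 + 10*Y) (j(Y) = (Y - 3)/(Y + (5 + 9*Y)) = (-3 + Y)/(5 + 10*Y))
j(A(2))*k = ((-3 + 1)/(5*(1 + 2*1)))*(-285) = ((1/5)*(-2)/(1 + 2))*(-285) = ((1/5)*(-2)/3)*(-285) = ((1/5)*(1/3)*(-2))*(-285) = -2/15*(-285) = 38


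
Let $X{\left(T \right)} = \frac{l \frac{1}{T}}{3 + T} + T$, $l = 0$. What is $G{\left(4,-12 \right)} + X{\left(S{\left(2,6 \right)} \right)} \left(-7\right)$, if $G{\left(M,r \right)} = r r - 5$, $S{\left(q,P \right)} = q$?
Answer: $125$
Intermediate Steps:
$G{\left(M,r \right)} = -5 + r^{2}$ ($G{\left(M,r \right)} = r^{2} - 5 = -5 + r^{2}$)
$X{\left(T \right)} = T$ ($X{\left(T \right)} = \frac{0 \frac{1}{T}}{3 + T} + T = \frac{1}{3 + T} 0 + T = 0 + T = T$)
$G{\left(4,-12 \right)} + X{\left(S{\left(2,6 \right)} \right)} \left(-7\right) = \left(-5 + \left(-12\right)^{2}\right) + 2 \left(-7\right) = \left(-5 + 144\right) - 14 = 139 - 14 = 125$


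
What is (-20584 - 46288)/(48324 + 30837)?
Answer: -66872/79161 ≈ -0.84476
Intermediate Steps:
(-20584 - 46288)/(48324 + 30837) = -66872/79161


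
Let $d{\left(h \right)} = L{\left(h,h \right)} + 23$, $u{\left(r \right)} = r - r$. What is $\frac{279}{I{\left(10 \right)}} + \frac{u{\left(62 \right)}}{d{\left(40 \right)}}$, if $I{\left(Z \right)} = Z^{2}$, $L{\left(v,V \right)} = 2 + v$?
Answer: $\frac{279}{100} \approx 2.79$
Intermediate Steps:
$u{\left(r \right)} = 0$
$d{\left(h \right)} = 25 + h$ ($d{\left(h \right)} = \left(2 + h\right) + 23 = 25 + h$)
$\frac{279}{I{\left(10 \right)}} + \frac{u{\left(62 \right)}}{d{\left(40 \right)}} = \frac{279}{10^{2}} + \frac{0}{25 + 40} = \frac{279}{100} + \frac{0}{65} = 279 \cdot \frac{1}{100} + 0 \cdot \frac{1}{65} = \frac{279}{100} + 0 = \frac{279}{100}$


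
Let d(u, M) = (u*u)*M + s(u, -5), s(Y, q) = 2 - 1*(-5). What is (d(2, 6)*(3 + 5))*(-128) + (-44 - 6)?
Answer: -31794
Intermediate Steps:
s(Y, q) = 7 (s(Y, q) = 2 + 5 = 7)
d(u, M) = 7 + M*u² (d(u, M) = (u*u)*M + 7 = u²*M + 7 = M*u² + 7 = 7 + M*u²)
(d(2, 6)*(3 + 5))*(-128) + (-44 - 6) = ((7 + 6*2²)*(3 + 5))*(-128) + (-44 - 6) = ((7 + 6*4)*8)*(-128) - 50 = ((7 + 24)*8)*(-128) - 50 = (31*8)*(-128) - 50 = 248*(-128) - 50 = -31744 - 50 = -31794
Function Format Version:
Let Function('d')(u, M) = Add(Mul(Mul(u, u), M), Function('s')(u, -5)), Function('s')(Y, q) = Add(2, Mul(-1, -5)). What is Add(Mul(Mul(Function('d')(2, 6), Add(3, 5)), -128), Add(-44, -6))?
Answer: -31794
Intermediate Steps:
Function('s')(Y, q) = 7 (Function('s')(Y, q) = Add(2, 5) = 7)
Function('d')(u, M) = Add(7, Mul(M, Pow(u, 2))) (Function('d')(u, M) = Add(Mul(Mul(u, u), M), 7) = Add(Mul(Pow(u, 2), M), 7) = Add(Mul(M, Pow(u, 2)), 7) = Add(7, Mul(M, Pow(u, 2))))
Add(Mul(Mul(Function('d')(2, 6), Add(3, 5)), -128), Add(-44, -6)) = Add(Mul(Mul(Add(7, Mul(6, Pow(2, 2))), Add(3, 5)), -128), Add(-44, -6)) = Add(Mul(Mul(Add(7, Mul(6, 4)), 8), -128), -50) = Add(Mul(Mul(Add(7, 24), 8), -128), -50) = Add(Mul(Mul(31, 8), -128), -50) = Add(Mul(248, -128), -50) = Add(-31744, -50) = -31794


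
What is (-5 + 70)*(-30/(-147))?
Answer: 650/49 ≈ 13.265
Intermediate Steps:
(-5 + 70)*(-30/(-147)) = 65*(-30*(-1/147)) = 65*(10/49) = 650/49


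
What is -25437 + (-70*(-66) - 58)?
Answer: -20875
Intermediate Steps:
-25437 + (-70*(-66) - 58) = -25437 + (4620 - 58) = -25437 + 4562 = -20875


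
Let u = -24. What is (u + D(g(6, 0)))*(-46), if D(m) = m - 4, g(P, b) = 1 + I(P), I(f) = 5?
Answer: 1012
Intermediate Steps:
g(P, b) = 6 (g(P, b) = 1 + 5 = 6)
D(m) = -4 + m
(u + D(g(6, 0)))*(-46) = (-24 + (-4 + 6))*(-46) = (-24 + 2)*(-46) = -22*(-46) = 1012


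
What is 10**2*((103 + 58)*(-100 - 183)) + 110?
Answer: -4556190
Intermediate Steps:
10**2*((103 + 58)*(-100 - 183)) + 110 = 100*(161*(-283)) + 110 = 100*(-45563) + 110 = -4556300 + 110 = -4556190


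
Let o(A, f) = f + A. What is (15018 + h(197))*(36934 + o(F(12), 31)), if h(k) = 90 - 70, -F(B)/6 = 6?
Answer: 555338302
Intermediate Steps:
F(B) = -36 (F(B) = -6*6 = -36)
o(A, f) = A + f
h(k) = 20
(15018 + h(197))*(36934 + o(F(12), 31)) = (15018 + 20)*(36934 + (-36 + 31)) = 15038*(36934 - 5) = 15038*36929 = 555338302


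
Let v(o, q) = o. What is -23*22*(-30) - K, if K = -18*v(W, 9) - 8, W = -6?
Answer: 15080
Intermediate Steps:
K = 100 (K = -18*(-6) - 8 = 108 - 8 = 100)
-23*22*(-30) - K = -23*22*(-30) - 1*100 = -506*(-30) - 100 = 15180 - 100 = 15080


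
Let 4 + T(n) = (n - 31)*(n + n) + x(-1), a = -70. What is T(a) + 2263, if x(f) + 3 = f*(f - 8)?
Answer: 16405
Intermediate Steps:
x(f) = -3 + f*(-8 + f) (x(f) = -3 + f*(f - 8) = -3 + f*(-8 + f))
T(n) = 2 + 2*n*(-31 + n) (T(n) = -4 + ((n - 31)*(n + n) + (-3 + (-1)² - 8*(-1))) = -4 + ((-31 + n)*(2*n) + (-3 + 1 + 8)) = -4 + (2*n*(-31 + n) + 6) = -4 + (6 + 2*n*(-31 + n)) = 2 + 2*n*(-31 + n))
T(a) + 2263 = (2 - 62*(-70) + 2*(-70)²) + 2263 = (2 + 4340 + 2*4900) + 2263 = (2 + 4340 + 9800) + 2263 = 14142 + 2263 = 16405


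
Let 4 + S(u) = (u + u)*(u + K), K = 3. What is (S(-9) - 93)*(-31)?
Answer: -341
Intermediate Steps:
S(u) = -4 + 2*u*(3 + u) (S(u) = -4 + (u + u)*(u + 3) = -4 + (2*u)*(3 + u) = -4 + 2*u*(3 + u))
(S(-9) - 93)*(-31) = ((-4 + 2*(-9)² + 6*(-9)) - 93)*(-31) = ((-4 + 2*81 - 54) - 93)*(-31) = ((-4 + 162 - 54) - 93)*(-31) = (104 - 93)*(-31) = 11*(-31) = -341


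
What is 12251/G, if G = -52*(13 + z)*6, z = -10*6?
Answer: 12251/14664 ≈ 0.83545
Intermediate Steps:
z = -60
G = 14664 (G = -52*(13 - 60)*6 = -(-2444)*6 = -52*(-282) = 14664)
12251/G = 12251/14664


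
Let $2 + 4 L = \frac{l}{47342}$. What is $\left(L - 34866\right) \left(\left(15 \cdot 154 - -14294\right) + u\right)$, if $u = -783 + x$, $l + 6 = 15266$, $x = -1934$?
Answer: $- \frac{11461260695418}{23671} \approx -4.8419 \cdot 10^{8}$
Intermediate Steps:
$l = 15260$ ($l = -6 + 15266 = 15260$)
$u = -2717$ ($u = -783 - 1934 = -2717$)
$L = - \frac{9928}{23671}$ ($L = - \frac{1}{2} + \frac{15260 \cdot \frac{1}{47342}}{4} = - \frac{1}{2} + \frac{1}{4} \cdot \frac{7630}{23671} = - \frac{1}{2} + \frac{3815}{47342} = - \frac{9928}{23671} \approx -0.41942$)
$\left(L - 34866\right) \left(\left(15 \cdot 154 - -14294\right) + u\right) = \left(- \frac{9928}{23671} - 34866\right) \left(\left(15 \cdot 154 - -14294\right) - 2717\right) = - \frac{825323014 \left(\left(2310 + 14294\right) - 2717\right)}{23671} = - \frac{825323014 \left(16604 - 2717\right)}{23671} = \left(- \frac{825323014}{23671}\right) 13887 = - \frac{11461260695418}{23671}$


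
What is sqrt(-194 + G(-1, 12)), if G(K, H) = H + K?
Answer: I*sqrt(183) ≈ 13.528*I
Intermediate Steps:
sqrt(-194 + G(-1, 12)) = sqrt(-194 + (12 - 1)) = sqrt(-194 + 11) = sqrt(-183) = I*sqrt(183)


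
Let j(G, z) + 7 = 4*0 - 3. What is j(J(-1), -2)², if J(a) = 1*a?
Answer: 100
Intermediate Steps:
J(a) = a
j(G, z) = -10 (j(G, z) = -7 + (4*0 - 3) = -7 + (0 - 3) = -7 - 3 = -10)
j(J(-1), -2)² = (-10)² = 100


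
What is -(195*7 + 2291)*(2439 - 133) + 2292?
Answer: -8428444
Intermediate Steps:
-(195*7 + 2291)*(2439 - 133) + 2292 = -(1365 + 2291)*2306 + 2292 = -3656*2306 + 2292 = -1*8430736 + 2292 = -8430736 + 2292 = -8428444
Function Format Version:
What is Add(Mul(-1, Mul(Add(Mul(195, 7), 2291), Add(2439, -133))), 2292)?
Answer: -8428444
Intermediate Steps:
Add(Mul(-1, Mul(Add(Mul(195, 7), 2291), Add(2439, -133))), 2292) = Add(Mul(-1, Mul(Add(1365, 2291), 2306)), 2292) = Add(Mul(-1, Mul(3656, 2306)), 2292) = Add(Mul(-1, 8430736), 2292) = Add(-8430736, 2292) = -8428444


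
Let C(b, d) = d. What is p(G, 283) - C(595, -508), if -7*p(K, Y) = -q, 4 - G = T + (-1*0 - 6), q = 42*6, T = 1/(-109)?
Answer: 544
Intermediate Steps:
T = -1/109 ≈ -0.0091743
q = 252
G = 1091/109 (G = 4 - (-1/109 + (-1*0 - 6)) = 4 - (-1/109 + (0 - 6)) = 4 - (-1/109 - 6) = 4 - 1*(-655/109) = 4 + 655/109 = 1091/109 ≈ 10.009)
p(K, Y) = 36 (p(K, Y) = -(-1)*252/7 = -⅐*(-252) = 36)
p(G, 283) - C(595, -508) = 36 - 1*(-508) = 36 + 508 = 544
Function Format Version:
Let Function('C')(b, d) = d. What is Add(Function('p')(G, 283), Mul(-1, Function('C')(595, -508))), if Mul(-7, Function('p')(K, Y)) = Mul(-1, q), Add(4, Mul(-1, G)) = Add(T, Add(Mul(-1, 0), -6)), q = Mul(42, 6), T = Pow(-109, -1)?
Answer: 544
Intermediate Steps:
T = Rational(-1, 109) ≈ -0.0091743
q = 252
G = Rational(1091, 109) (G = Add(4, Mul(-1, Add(Rational(-1, 109), Add(Mul(-1, 0), -6)))) = Add(4, Mul(-1, Add(Rational(-1, 109), Add(0, -6)))) = Add(4, Mul(-1, Add(Rational(-1, 109), -6))) = Add(4, Mul(-1, Rational(-655, 109))) = Add(4, Rational(655, 109)) = Rational(1091, 109) ≈ 10.009)
Function('p')(K, Y) = 36 (Function('p')(K, Y) = Mul(Rational(-1, 7), Mul(-1, 252)) = Mul(Rational(-1, 7), -252) = 36)
Add(Function('p')(G, 283), Mul(-1, Function('C')(595, -508))) = Add(36, Mul(-1, -508)) = Add(36, 508) = 544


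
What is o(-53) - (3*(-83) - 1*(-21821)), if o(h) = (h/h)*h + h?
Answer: -21678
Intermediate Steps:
o(h) = 2*h (o(h) = 1*h + h = h + h = 2*h)
o(-53) - (3*(-83) - 1*(-21821)) = 2*(-53) - (3*(-83) - 1*(-21821)) = -106 - (-249 + 21821) = -106 - 1*21572 = -106 - 21572 = -21678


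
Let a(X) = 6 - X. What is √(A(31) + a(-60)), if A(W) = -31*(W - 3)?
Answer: I*√802 ≈ 28.32*I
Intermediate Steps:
A(W) = 93 - 31*W (A(W) = -31*(-3 + W) = 93 - 31*W)
√(A(31) + a(-60)) = √((93 - 31*31) + (6 - 1*(-60))) = √((93 - 961) + (6 + 60)) = √(-868 + 66) = √(-802) = I*√802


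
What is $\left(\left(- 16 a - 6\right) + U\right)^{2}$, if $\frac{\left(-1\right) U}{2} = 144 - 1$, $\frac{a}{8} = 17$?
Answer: $6091024$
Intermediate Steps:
$a = 136$ ($a = 8 \cdot 17 = 136$)
$U = -286$ ($U = - 2 \left(144 - 1\right) = \left(-2\right) 143 = -286$)
$\left(\left(- 16 a - 6\right) + U\right)^{2} = \left(\left(\left(-16\right) 136 - 6\right) - 286\right)^{2} = \left(\left(-2176 - 6\right) - 286\right)^{2} = \left(-2182 - 286\right)^{2} = \left(-2468\right)^{2} = 6091024$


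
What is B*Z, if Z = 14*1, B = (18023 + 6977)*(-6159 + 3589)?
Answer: -899500000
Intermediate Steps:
B = -64250000 (B = 25000*(-2570) = -64250000)
Z = 14
B*Z = -64250000*14 = -899500000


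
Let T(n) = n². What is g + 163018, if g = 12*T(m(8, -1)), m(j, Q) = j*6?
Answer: 190666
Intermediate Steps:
m(j, Q) = 6*j
g = 27648 (g = 12*(6*8)² = 12*48² = 12*2304 = 27648)
g + 163018 = 27648 + 163018 = 190666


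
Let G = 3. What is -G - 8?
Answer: -11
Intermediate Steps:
-G - 8 = -1*3 - 8 = -3 - 8 = -11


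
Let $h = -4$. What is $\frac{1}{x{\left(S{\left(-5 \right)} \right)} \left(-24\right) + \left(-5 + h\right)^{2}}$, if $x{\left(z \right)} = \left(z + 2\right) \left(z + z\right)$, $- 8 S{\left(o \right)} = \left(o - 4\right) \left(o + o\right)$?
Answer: $- \frac{1}{4914} \approx -0.0002035$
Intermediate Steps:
$S{\left(o \right)} = - \frac{o \left(-4 + o\right)}{4}$ ($S{\left(o \right)} = - \frac{\left(o - 4\right) \left(o + o\right)}{8} = - \frac{\left(-4 + o\right) 2 o}{8} = - \frac{2 o \left(-4 + o\right)}{8} = - \frac{o \left(-4 + o\right)}{4}$)
$x{\left(z \right)} = 2 z \left(2 + z\right)$ ($x{\left(z \right)} = \left(2 + z\right) 2 z = 2 z \left(2 + z\right)$)
$\frac{1}{x{\left(S{\left(-5 \right)} \right)} \left(-24\right) + \left(-5 + h\right)^{2}} = \frac{1}{2 \cdot \frac{1}{4} \left(-5\right) \left(4 - -5\right) \left(2 + \frac{1}{4} \left(-5\right) \left(4 - -5\right)\right) \left(-24\right) + \left(-5 - 4\right)^{2}} = \frac{1}{2 \cdot \frac{1}{4} \left(-5\right) \left(4 + 5\right) \left(2 + \frac{1}{4} \left(-5\right) \left(4 + 5\right)\right) \left(-24\right) + \left(-9\right)^{2}} = \frac{1}{2 \cdot \frac{1}{4} \left(-5\right) 9 \left(2 + \frac{1}{4} \left(-5\right) 9\right) \left(-24\right) + 81} = \frac{1}{2 \left(- \frac{45}{4}\right) \left(2 - \frac{45}{4}\right) \left(-24\right) + 81} = \frac{1}{2 \left(- \frac{45}{4}\right) \left(- \frac{37}{4}\right) \left(-24\right) + 81} = \frac{1}{\frac{1665}{8} \left(-24\right) + 81} = \frac{1}{-4995 + 81} = \frac{1}{-4914} = - \frac{1}{4914}$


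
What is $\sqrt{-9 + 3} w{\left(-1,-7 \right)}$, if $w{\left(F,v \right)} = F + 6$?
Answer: $5 i \sqrt{6} \approx 12.247 i$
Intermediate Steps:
$w{\left(F,v \right)} = 6 + F$
$\sqrt{-9 + 3} w{\left(-1,-7 \right)} = \sqrt{-9 + 3} \left(6 - 1\right) = \sqrt{-6} \cdot 5 = i \sqrt{6} \cdot 5 = 5 i \sqrt{6}$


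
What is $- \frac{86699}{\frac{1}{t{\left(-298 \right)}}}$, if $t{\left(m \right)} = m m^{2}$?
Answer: $2294366962808$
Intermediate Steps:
$t{\left(m \right)} = m^{3}$
$- \frac{86699}{\frac{1}{t{\left(-298 \right)}}} = - \frac{86699}{\frac{1}{\left(-298\right)^{3}}} = - \frac{86699}{\frac{1}{-26463592}} = - \frac{86699}{- \frac{1}{26463592}} = \left(-86699\right) \left(-26463592\right) = 2294366962808$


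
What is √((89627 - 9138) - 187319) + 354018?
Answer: 354018 + 3*I*√11870 ≈ 3.5402e+5 + 326.85*I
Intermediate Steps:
√((89627 - 9138) - 187319) + 354018 = √(80489 - 187319) + 354018 = √(-106830) + 354018 = 3*I*√11870 + 354018 = 354018 + 3*I*√11870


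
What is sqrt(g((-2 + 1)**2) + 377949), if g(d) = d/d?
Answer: 5*sqrt(15118) ≈ 614.78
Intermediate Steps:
g(d) = 1
sqrt(g((-2 + 1)**2) + 377949) = sqrt(1 + 377949) = sqrt(377950) = 5*sqrt(15118)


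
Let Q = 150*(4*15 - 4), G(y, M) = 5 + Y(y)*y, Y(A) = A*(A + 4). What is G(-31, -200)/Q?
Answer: -1853/600 ≈ -3.0883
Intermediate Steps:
Y(A) = A*(4 + A)
G(y, M) = 5 + y²*(4 + y) (G(y, M) = 5 + (y*(4 + y))*y = 5 + y²*(4 + y))
Q = 8400 (Q = 150*(60 - 4) = 150*56 = 8400)
G(-31, -200)/Q = (5 + (-31)²*(4 - 31))/8400 = (5 + 961*(-27))*(1/8400) = (5 - 25947)*(1/8400) = -25942*1/8400 = -1853/600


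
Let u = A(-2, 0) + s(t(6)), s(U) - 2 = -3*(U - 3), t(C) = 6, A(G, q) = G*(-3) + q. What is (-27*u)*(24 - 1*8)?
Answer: 432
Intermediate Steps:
A(G, q) = q - 3*G (A(G, q) = -3*G + q = q - 3*G)
s(U) = 11 - 3*U (s(U) = 2 - 3*(U - 3) = 2 - 3*(-3 + U) = 2 + (9 - 3*U) = 11 - 3*U)
u = -1 (u = (0 - 3*(-2)) + (11 - 3*6) = (0 + 6) + (11 - 18) = 6 - 7 = -1)
(-27*u)*(24 - 1*8) = (-27*(-1))*(24 - 1*8) = 27*(24 - 8) = 27*16 = 432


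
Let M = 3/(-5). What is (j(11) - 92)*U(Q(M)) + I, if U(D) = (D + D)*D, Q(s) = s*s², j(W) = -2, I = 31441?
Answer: 491128573/15625 ≈ 31432.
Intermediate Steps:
M = -⅗ (M = 3*(-⅕) = -⅗ ≈ -0.60000)
Q(s) = s³
U(D) = 2*D² (U(D) = (2*D)*D = 2*D²)
(j(11) - 92)*U(Q(M)) + I = (-2 - 92)*(2*((-⅗)³)²) + 31441 = -188*(-27/125)² + 31441 = -188*729/15625 + 31441 = -94*1458/15625 + 31441 = -137052/15625 + 31441 = 491128573/15625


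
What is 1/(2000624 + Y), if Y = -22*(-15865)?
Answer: 1/2349654 ≈ 4.2559e-7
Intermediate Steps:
Y = 349030
1/(2000624 + Y) = 1/(2000624 + 349030) = 1/2349654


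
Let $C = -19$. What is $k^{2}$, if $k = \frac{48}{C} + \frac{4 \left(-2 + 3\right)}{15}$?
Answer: $\frac{414736}{81225} \approx 5.106$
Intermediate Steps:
$k = - \frac{644}{285}$ ($k = \frac{48}{-19} + \frac{4 \left(-2 + 3\right)}{15} = 48 \left(- \frac{1}{19}\right) + 4 \cdot 1 \cdot \frac{1}{15} = - \frac{48}{19} + 4 \cdot \frac{1}{15} = - \frac{48}{19} + \frac{4}{15} = - \frac{644}{285} \approx -2.2596$)
$k^{2} = \left(- \frac{644}{285}\right)^{2} = \frac{414736}{81225}$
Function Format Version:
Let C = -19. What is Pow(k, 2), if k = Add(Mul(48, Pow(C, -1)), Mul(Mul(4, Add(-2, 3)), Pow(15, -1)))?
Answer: Rational(414736, 81225) ≈ 5.1060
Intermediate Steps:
k = Rational(-644, 285) (k = Add(Mul(48, Pow(-19, -1)), Mul(Mul(4, Add(-2, 3)), Pow(15, -1))) = Add(Mul(48, Rational(-1, 19)), Mul(Mul(4, 1), Rational(1, 15))) = Add(Rational(-48, 19), Mul(4, Rational(1, 15))) = Add(Rational(-48, 19), Rational(4, 15)) = Rational(-644, 285) ≈ -2.2596)
Pow(k, 2) = Pow(Rational(-644, 285), 2) = Rational(414736, 81225)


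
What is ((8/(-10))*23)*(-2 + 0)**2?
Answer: -368/5 ≈ -73.600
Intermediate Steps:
((8/(-10))*23)*(-2 + 0)**2 = ((8*(-1/10))*23)*(-2)**2 = -4/5*23*4 = -92/5*4 = -368/5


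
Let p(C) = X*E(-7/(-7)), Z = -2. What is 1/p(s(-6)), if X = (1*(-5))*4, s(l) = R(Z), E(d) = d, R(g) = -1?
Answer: -1/20 ≈ -0.050000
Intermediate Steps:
s(l) = -1
X = -20 (X = -5*4 = -20)
p(C) = -20 (p(C) = -(-140)/(-7) = -(-140)*(-1)/7 = -20*1 = -20)
1/p(s(-6)) = 1/(-20) = -1/20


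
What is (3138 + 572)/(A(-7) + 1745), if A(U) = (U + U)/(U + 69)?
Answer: 57505/27044 ≈ 2.1264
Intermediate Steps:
A(U) = 2*U/(69 + U) (A(U) = (2*U)/(69 + U) = 2*U/(69 + U))
(3138 + 572)/(A(-7) + 1745) = (3138 + 572)/(2*(-7)/(69 - 7) + 1745) = 3710/(2*(-7)/62 + 1745) = 3710/(2*(-7)*(1/62) + 1745) = 3710/(-7/31 + 1745) = 3710/(54088/31) = 3710*(31/54088) = 57505/27044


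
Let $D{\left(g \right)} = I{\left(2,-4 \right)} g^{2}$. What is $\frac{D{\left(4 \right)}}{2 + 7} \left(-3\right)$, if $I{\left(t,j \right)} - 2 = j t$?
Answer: $32$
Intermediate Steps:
$I{\left(t,j \right)} = 2 + j t$
$D{\left(g \right)} = - 6 g^{2}$ ($D{\left(g \right)} = \left(2 - 8\right) g^{2} = - 6 g^{2}$)
$\frac{D{\left(4 \right)}}{2 + 7} \left(-3\right) = \frac{\left(-6\right) 4^{2}}{2 + 7} \left(-3\right) = \frac{\left(-6\right) 16}{9} \left(-3\right) = \left(-96\right) \frac{1}{9} \left(-3\right) = \left(- \frac{32}{3}\right) \left(-3\right) = 32$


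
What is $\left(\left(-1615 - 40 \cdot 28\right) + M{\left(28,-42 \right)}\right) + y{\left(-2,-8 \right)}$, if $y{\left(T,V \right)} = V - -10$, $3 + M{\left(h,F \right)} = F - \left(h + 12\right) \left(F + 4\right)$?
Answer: $-1258$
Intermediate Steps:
$M{\left(h,F \right)} = -3 + F - \left(4 + F\right) \left(12 + h\right)$ ($M{\left(h,F \right)} = -3 + \left(F - \left(h + 12\right) \left(F + 4\right)\right) = -3 + \left(F - \left(12 + h\right) \left(4 + F\right)\right) = -3 + \left(F - \left(4 + F\right) \left(12 + h\right)\right) = -3 + F - \left(4 + F\right) \left(12 + h\right)$)
$y{\left(T,V \right)} = 10 + V$ ($y{\left(T,V \right)} = V + 10 = 10 + V$)
$\left(\left(-1615 - 40 \cdot 28\right) + M{\left(28,-42 \right)}\right) + y{\left(-2,-8 \right)} = \left(\left(-1615 - 40 \cdot 28\right) - \left(-299 - 1176\right)\right) + \left(10 - 8\right) = \left(\left(-1615 - 1120\right) + \left(-51 + 462 - 112 + 1176\right)\right) + 2 = \left(\left(-1615 - 1120\right) + 1475\right) + 2 = \left(-2735 + 1475\right) + 2 = -1260 + 2 = -1258$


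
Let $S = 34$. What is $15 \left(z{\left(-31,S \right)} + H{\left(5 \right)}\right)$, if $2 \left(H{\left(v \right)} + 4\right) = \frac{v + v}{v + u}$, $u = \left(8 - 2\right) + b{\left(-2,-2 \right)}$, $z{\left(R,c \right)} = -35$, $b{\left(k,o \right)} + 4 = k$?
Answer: $-570$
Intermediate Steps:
$b{\left(k,o \right)} = -4 + k$
$u = 0$ ($u = \left(8 - 2\right) - 6 = 6 - 6 = 0$)
$H{\left(v \right)} = -3$ ($H{\left(v \right)} = -4 + \frac{\left(v + v\right) \frac{1}{v + 0}}{2} = -4 + \frac{2 v \frac{1}{v}}{2} = -4 + \frac{1}{2} \cdot 2 = -4 + 1 = -3$)
$15 \left(z{\left(-31,S \right)} + H{\left(5 \right)}\right) = 15 \left(-35 - 3\right) = 15 \left(-38\right) = -570$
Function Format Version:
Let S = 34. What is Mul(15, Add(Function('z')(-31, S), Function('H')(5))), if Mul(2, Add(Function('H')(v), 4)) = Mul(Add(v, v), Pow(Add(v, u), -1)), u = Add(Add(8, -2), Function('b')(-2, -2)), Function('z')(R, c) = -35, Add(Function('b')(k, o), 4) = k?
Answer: -570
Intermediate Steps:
Function('b')(k, o) = Add(-4, k)
u = 0 (u = Add(Add(8, -2), Add(-4, -2)) = Add(6, -6) = 0)
Function('H')(v) = -3 (Function('H')(v) = Add(-4, Mul(Rational(1, 2), Mul(Add(v, v), Pow(Add(v, 0), -1)))) = Add(-4, Mul(Rational(1, 2), Mul(Mul(2, v), Pow(v, -1)))) = Add(-4, Mul(Rational(1, 2), 2)) = Add(-4, 1) = -3)
Mul(15, Add(Function('z')(-31, S), Function('H')(5))) = Mul(15, Add(-35, -3)) = Mul(15, -38) = -570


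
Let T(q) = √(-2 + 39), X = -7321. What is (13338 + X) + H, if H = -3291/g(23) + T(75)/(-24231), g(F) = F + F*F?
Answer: 1106031/184 - √37/24231 ≈ 6011.0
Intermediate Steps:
g(F) = F + F²
T(q) = √37
H = -1097/184 - √37/24231 (H = -3291*1/(23*(1 + 23)) + √37/(-24231) = -3291/(23*24) + √37*(-1/24231) = -3291/552 - √37/24231 = -3291*1/552 - √37/24231 = -1097/184 - √37/24231 ≈ -5.9622)
(13338 + X) + H = (13338 - 7321) + (-1097/184 - √37/24231) = 6017 + (-1097/184 - √37/24231) = 1106031/184 - √37/24231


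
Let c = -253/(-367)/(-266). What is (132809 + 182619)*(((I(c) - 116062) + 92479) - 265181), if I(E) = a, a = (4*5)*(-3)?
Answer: -91103176672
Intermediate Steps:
a = -60 (a = 20*(-3) = -60)
c = -253/97622 (c = -253*(-1/367)*(-1/266) = (253/367)*(-1/266) = -253/97622 ≈ -0.0025916)
I(E) = -60
(132809 + 182619)*(((I(c) - 116062) + 92479) - 265181) = (132809 + 182619)*(((-60 - 116062) + 92479) - 265181) = 315428*((-116122 + 92479) - 265181) = 315428*(-23643 - 265181) = 315428*(-288824) = -91103176672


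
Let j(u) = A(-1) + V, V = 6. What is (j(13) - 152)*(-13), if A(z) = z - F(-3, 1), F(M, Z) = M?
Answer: 1872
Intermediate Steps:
A(z) = 3 + z (A(z) = z - 1*(-3) = z + 3 = 3 + z)
j(u) = 8 (j(u) = (3 - 1) + 6 = 2 + 6 = 8)
(j(13) - 152)*(-13) = (8 - 152)*(-13) = -144*(-13) = 1872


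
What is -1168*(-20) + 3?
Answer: 23363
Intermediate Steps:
-1168*(-20) + 3 = -146*(-160) + 3 = 23360 + 3 = 23363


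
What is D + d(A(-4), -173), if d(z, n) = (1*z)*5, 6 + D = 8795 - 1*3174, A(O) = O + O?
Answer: 5575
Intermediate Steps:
A(O) = 2*O
D = 5615 (D = -6 + (8795 - 1*3174) = -6 + (8795 - 3174) = -6 + 5621 = 5615)
d(z, n) = 5*z (d(z, n) = z*5 = 5*z)
D + d(A(-4), -173) = 5615 + 5*(2*(-4)) = 5615 + 5*(-8) = 5615 - 40 = 5575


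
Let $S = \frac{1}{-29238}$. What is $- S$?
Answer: $\frac{1}{29238} \approx 3.4202 \cdot 10^{-5}$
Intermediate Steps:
$S = - \frac{1}{29238} \approx -3.4202 \cdot 10^{-5}$
$- S = \left(-1\right) \left(- \frac{1}{29238}\right) = \frac{1}{29238}$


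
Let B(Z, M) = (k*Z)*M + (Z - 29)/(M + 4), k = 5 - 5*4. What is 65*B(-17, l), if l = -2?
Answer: -34645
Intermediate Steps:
k = -15 (k = 5 - 20 = -15)
B(Z, M) = (-29 + Z)/(4 + M) - 15*M*Z (B(Z, M) = (-15*Z)*M + (Z - 29)/(M + 4) = -15*M*Z + (-29 + Z)/(4 + M) = (-29 + Z)/(4 + M) - 15*M*Z)
65*B(-17, l) = 65*((-29 - 17 - 60*(-2)*(-17) - 15*(-17)*(-2)²)/(4 - 2)) = 65*((-29 - 17 - 2040 - 15*(-17)*4)/2) = 65*((-29 - 17 - 2040 + 1020)/2) = 65*((½)*(-1066)) = 65*(-533) = -34645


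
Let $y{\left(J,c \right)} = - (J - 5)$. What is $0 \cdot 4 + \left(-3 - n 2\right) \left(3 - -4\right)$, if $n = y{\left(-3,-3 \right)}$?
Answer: $-133$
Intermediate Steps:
$y{\left(J,c \right)} = 5 - J$ ($y{\left(J,c \right)} = - (J - 5) = - (-5 + J) = 5 - J$)
$n = 8$ ($n = 5 - -3 = 5 + 3 = 8$)
$0 \cdot 4 + \left(-3 - n 2\right) \left(3 - -4\right) = 0 \cdot 4 + \left(-3 - 8 \cdot 2\right) \left(3 - -4\right) = 0 + \left(-3 - 16\right) \left(3 + 4\right) = 0 + \left(-3 - 16\right) 7 = 0 - 133 = -133$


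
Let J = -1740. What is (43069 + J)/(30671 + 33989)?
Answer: 41329/64660 ≈ 0.63917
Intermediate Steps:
(43069 + J)/(30671 + 33989) = (43069 - 1740)/(30671 + 33989) = 41329/64660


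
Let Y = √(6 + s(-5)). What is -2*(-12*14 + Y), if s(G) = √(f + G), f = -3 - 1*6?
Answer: 336 - 2*√(6 + I*√14) ≈ 330.89 - 1.4636*I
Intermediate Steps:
f = -9 (f = -3 - 6 = -9)
s(G) = √(-9 + G)
Y = √(6 + I*√14) (Y = √(6 + √(-9 - 5)) = √(6 + √(-14)) = √(6 + I*√14) ≈ 2.5565 + 0.7318*I)
-2*(-12*14 + Y) = -2*(-12*14 + √(6 + I*√14)) = -2*(-168 + √(6 + I*√14)) = 336 - 2*√(6 + I*√14)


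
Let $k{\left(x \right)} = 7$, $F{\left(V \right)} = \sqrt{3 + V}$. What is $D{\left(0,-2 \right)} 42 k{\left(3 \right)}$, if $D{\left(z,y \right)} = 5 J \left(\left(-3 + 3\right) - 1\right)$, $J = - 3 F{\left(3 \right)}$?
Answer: $4410 \sqrt{6} \approx 10802.0$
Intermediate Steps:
$J = - 3 \sqrt{6}$ ($J = - 3 \sqrt{3 + 3} = - 3 \sqrt{6} \approx -7.3485$)
$D{\left(z,y \right)} = 15 \sqrt{6}$ ($D{\left(z,y \right)} = 5 \left(- 3 \sqrt{6}\right) \left(\left(-3 + 3\right) - 1\right) = - 15 \sqrt{6} \left(0 - 1\right) = - 15 \sqrt{6} \left(-1\right) = 15 \sqrt{6}$)
$D{\left(0,-2 \right)} 42 k{\left(3 \right)} = 15 \sqrt{6} \cdot 42 \cdot 7 = 630 \sqrt{6} \cdot 7 = 4410 \sqrt{6}$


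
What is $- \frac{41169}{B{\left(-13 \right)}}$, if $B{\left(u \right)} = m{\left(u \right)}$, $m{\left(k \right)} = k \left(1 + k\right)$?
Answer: $- \frac{13723}{52} \approx -263.9$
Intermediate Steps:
$B{\left(u \right)} = u \left(1 + u\right)$
$- \frac{41169}{B{\left(-13 \right)}} = - \frac{41169}{\left(-13\right) \left(1 - 13\right)} = - \frac{41169}{\left(-13\right) \left(-12\right)} = - \frac{41169}{156} = \left(-41169\right) \frac{1}{156} = - \frac{13723}{52}$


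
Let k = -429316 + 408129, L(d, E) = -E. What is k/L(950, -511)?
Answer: -21187/511 ≈ -41.462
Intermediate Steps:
k = -21187
k/L(950, -511) = -21187/((-1*(-511))) = -21187/511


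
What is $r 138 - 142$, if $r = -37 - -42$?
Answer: $548$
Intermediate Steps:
$r = 5$ ($r = -37 + 42 = 5$)
$r 138 - 142 = 5 \cdot 138 - 142 = 690 - 142 = 548$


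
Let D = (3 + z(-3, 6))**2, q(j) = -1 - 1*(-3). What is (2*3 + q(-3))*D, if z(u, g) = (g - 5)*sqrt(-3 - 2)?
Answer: 32 + 48*I*sqrt(5) ≈ 32.0 + 107.33*I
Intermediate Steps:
q(j) = 2 (q(j) = -1 + 3 = 2)
z(u, g) = I*sqrt(5)*(-5 + g) (z(u, g) = (-5 + g)*sqrt(-5) = (-5 + g)*(I*sqrt(5)) = I*sqrt(5)*(-5 + g))
D = (3 + I*sqrt(5))**2 (D = (3 + I*sqrt(5)*(-5 + 6))**2 = (3 + I*sqrt(5)*1)**2 = (3 + I*sqrt(5))**2 ≈ 4.0 + 13.416*I)
(2*3 + q(-3))*D = (2*3 + 2)*(3 + I*sqrt(5))**2 = (6 + 2)*(3 + I*sqrt(5))**2 = 8*(3 + I*sqrt(5))**2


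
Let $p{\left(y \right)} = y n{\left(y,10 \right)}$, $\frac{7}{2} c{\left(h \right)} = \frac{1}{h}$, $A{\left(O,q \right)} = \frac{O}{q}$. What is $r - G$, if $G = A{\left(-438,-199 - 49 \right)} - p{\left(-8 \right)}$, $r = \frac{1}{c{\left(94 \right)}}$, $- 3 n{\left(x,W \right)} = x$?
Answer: $\frac{113795}{372} \approx 305.9$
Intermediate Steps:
$n{\left(x,W \right)} = - \frac{x}{3}$
$c{\left(h \right)} = \frac{2}{7 h}$
$p{\left(y \right)} = - \frac{y^{2}}{3}$ ($p{\left(y \right)} = y \left(- \frac{y}{3}\right) = - \frac{y^{2}}{3}$)
$r = 329$ ($r = \frac{1}{\frac{2}{7} \cdot \frac{1}{94}} = \frac{1}{\frac{1}{329}} = 329$)
$G = \frac{8593}{372}$ ($G = - \frac{438}{-199 - 49} - - \frac{\left(-8\right)^{2}}{3} = - \frac{438}{-199 - 49} - \left(- \frac{1}{3}\right) 64 = - \frac{438}{-248} - - \frac{64}{3} = \left(-438\right) \left(- \frac{1}{248}\right) + \frac{64}{3} = \frac{219}{124} + \frac{64}{3} = \frac{8593}{372} \approx 23.099$)
$r - G = 329 - \frac{8593}{372} = \frac{113795}{372}$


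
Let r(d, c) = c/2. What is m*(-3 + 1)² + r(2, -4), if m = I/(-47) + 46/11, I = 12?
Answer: 7086/517 ≈ 13.706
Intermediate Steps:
r(d, c) = c/2 (r(d, c) = c*(½) = c/2)
m = 2030/517 (m = 12/(-47) + 46/11 = 12*(-1/47) + 46*(1/11) = -12/47 + 46/11 = 2030/517 ≈ 3.9265)
m*(-3 + 1)² + r(2, -4) = 2030*(-3 + 1)²/517 + (½)*(-4) = (2030/517)*(-2)² - 2 = (2030/517)*4 - 2 = 8120/517 - 2 = 7086/517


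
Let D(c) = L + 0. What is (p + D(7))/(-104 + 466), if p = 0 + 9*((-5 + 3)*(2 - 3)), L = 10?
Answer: 14/181 ≈ 0.077348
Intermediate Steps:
D(c) = 10 (D(c) = 10 + 0 = 10)
p = 18 (p = 0 + 9*(-2*(-1)) = 0 + 9*2 = 0 + 18 = 18)
(p + D(7))/(-104 + 466) = (18 + 10)/(-104 + 466) = 28/362 = 28*(1/362) = 14/181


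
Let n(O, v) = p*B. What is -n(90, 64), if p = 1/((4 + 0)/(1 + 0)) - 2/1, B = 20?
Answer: 35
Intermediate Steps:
p = -7/4 (p = 1/(4/1) - 2*1 = 1/(4*1) - 2 = 1/4 - 2 = 1*(¼) - 2 = ¼ - 2 = -7/4 ≈ -1.7500)
n(O, v) = -35 (n(O, v) = -7/4*20 = -35)
-n(90, 64) = -1*(-35) = 35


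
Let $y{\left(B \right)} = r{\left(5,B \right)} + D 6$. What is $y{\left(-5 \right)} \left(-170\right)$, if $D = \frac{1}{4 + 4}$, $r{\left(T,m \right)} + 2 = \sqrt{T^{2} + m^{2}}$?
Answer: $\frac{425}{2} - 850 \sqrt{2} \approx -989.58$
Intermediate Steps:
$r{\left(T,m \right)} = -2 + \sqrt{T^{2} + m^{2}}$
$D = \frac{1}{8} \approx 0.125$
$y{\left(B \right)} = - \frac{5}{4} + \sqrt{25 + B^{2}}$ ($y{\left(B \right)} = \left(-2 + \sqrt{5^{2} + B^{2}}\right) + \frac{1}{8} \cdot 6 = \left(-2 + \sqrt{25 + B^{2}}\right) + \frac{3}{4} = - \frac{5}{4} + \sqrt{25 + B^{2}}$)
$y{\left(-5 \right)} \left(-170\right) = \left(- \frac{5}{4} + \sqrt{25 + \left(-5\right)^{2}}\right) \left(-170\right) = \left(- \frac{5}{4} + \sqrt{25 + 25}\right) \left(-170\right) = \left(- \frac{5}{4} + \sqrt{50}\right) \left(-170\right) = \left(- \frac{5}{4} + 5 \sqrt{2}\right) \left(-170\right) = \frac{425}{2} - 850 \sqrt{2}$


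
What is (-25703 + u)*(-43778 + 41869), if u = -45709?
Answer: 136325508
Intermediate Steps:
(-25703 + u)*(-43778 + 41869) = (-25703 - 45709)*(-43778 + 41869) = -71412*(-1909) = 136325508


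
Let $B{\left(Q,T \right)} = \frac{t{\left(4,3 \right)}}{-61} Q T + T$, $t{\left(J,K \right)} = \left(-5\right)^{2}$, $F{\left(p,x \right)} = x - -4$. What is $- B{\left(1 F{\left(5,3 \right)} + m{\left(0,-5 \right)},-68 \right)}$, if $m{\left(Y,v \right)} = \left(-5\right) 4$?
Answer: $\frac{26248}{61} \approx 430.29$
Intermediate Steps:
$m{\left(Y,v \right)} = -20$
$F{\left(p,x \right)} = 4 + x$ ($F{\left(p,x \right)} = x + 4 = 4 + x$)
$t{\left(J,K \right)} = 25$
$B{\left(Q,T \right)} = T - \frac{25 Q T}{61}$ ($B{\left(Q,T \right)} = \frac{25}{-61} Q T + T = 25 \left(- \frac{1}{61}\right) Q T + T = - \frac{25 Q}{61} T + T = - \frac{25 Q T}{61} + T = T - \frac{25 Q T}{61}$)
$- B{\left(1 F{\left(5,3 \right)} + m{\left(0,-5 \right)},-68 \right)} = - \frac{\left(-68\right) \left(61 - 25 \left(1 \left(4 + 3\right) - 20\right)\right)}{61} = - \frac{\left(-68\right) \left(61 - 25 \left(1 \cdot 7 - 20\right)\right)}{61} = - \frac{\left(-68\right) \left(61 - 25 \left(7 - 20\right)\right)}{61} = - \frac{\left(-68\right) \left(61 - -325\right)}{61} = - \frac{\left(-68\right) \left(61 + 325\right)}{61} = - \frac{\left(-68\right) 386}{61} = \left(-1\right) \left(- \frac{26248}{61}\right) = \frac{26248}{61}$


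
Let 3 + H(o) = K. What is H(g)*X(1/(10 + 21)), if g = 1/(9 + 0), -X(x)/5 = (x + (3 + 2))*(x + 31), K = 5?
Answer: -1500720/961 ≈ -1561.6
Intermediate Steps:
X(x) = -5*(5 + x)*(31 + x) (X(x) = -5*(x + (3 + 2))*(x + 31) = -5*(x + 5)*(31 + x) = -5*(5 + x)*(31 + x))
g = ⅑ (g = 1/9 = ⅑ ≈ 0.11111)
H(o) = 2 (H(o) = -3 + 5 = 2)
H(g)*X(1/(10 + 21)) = 2*(-775 - 180/(10 + 21) - 5/(10 + 21)²) = 2*(-775 - 180/31 - 5*(1/31)²) = 2*(-775 - 180*1/31 - 5*(1/31)²) = 2*(-775 - 180/31 - 5*1/961) = 2*(-775 - 180/31 - 5/961) = 2*(-750360/961) = -1500720/961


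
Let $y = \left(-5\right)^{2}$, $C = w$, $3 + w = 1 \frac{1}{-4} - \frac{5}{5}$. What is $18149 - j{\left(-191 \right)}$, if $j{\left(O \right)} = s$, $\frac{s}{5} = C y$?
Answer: $\frac{74721}{4} \approx 18680.0$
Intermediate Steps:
$w = - \frac{17}{4}$ ($w = -3 + \left(1 \frac{1}{-4} - \frac{5}{5}\right) = -3 + \left(1 \left(- \frac{1}{4}\right) - 1\right) = -3 - \frac{5}{4} = - \frac{17}{4} \approx -4.25$)
$C = - \frac{17}{4} \approx -4.25$
$y = 25$
$s = - \frac{2125}{4}$ ($s = 5 \left(\left(- \frac{17}{4}\right) 25\right) = 5 \left(- \frac{425}{4}\right) = - \frac{2125}{4} \approx -531.25$)
$j{\left(O \right)} = - \frac{2125}{4}$
$18149 - j{\left(-191 \right)} = 18149 - - \frac{2125}{4} = 18149 + \frac{2125}{4} = \frac{74721}{4}$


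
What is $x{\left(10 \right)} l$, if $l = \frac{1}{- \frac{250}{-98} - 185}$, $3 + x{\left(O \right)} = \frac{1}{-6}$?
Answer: $\frac{931}{53640} \approx 0.017356$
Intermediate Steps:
$x{\left(O \right)} = - \frac{19}{6}$ ($x{\left(O \right)} = -3 + \frac{1}{-6} = -3 - \frac{1}{6} = - \frac{19}{6}$)
$l = - \frac{49}{8940}$ ($l = \frac{1}{\left(-250\right) \left(- \frac{1}{98}\right) - 185} = \frac{1}{\frac{125}{49} - 185} = \frac{1}{- \frac{8940}{49}} = - \frac{49}{8940} \approx -0.005481$)
$x{\left(10 \right)} l = \left(- \frac{19}{6}\right) \left(- \frac{49}{8940}\right) = \frac{931}{53640}$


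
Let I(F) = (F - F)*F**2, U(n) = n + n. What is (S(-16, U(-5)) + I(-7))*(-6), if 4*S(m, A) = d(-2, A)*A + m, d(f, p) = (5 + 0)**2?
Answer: 399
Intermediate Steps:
U(n) = 2*n
d(f, p) = 25 (d(f, p) = 5**2 = 25)
I(F) = 0 (I(F) = 0*F**2 = 0)
S(m, A) = m/4 + 25*A/4 (S(m, A) = (25*A + m)/4 = (m + 25*A)/4 = m/4 + 25*A/4)
(S(-16, U(-5)) + I(-7))*(-6) = (((1/4)*(-16) + 25*(2*(-5))/4) + 0)*(-6) = ((-4 + (25/4)*(-10)) + 0)*(-6) = ((-4 - 125/2) + 0)*(-6) = (-133/2 + 0)*(-6) = -133/2*(-6) = 399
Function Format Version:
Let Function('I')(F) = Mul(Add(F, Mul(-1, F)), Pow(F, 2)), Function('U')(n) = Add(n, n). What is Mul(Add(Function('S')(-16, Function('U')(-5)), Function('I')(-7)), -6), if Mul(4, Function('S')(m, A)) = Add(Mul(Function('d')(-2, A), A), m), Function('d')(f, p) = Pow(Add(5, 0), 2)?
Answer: 399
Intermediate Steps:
Function('U')(n) = Mul(2, n)
Function('d')(f, p) = 25 (Function('d')(f, p) = Pow(5, 2) = 25)
Function('I')(F) = 0 (Function('I')(F) = Mul(0, Pow(F, 2)) = 0)
Function('S')(m, A) = Add(Mul(Rational(1, 4), m), Mul(Rational(25, 4), A)) (Function('S')(m, A) = Mul(Rational(1, 4), Add(Mul(25, A), m)) = Mul(Rational(1, 4), Add(m, Mul(25, A))) = Add(Mul(Rational(1, 4), m), Mul(Rational(25, 4), A)))
Mul(Add(Function('S')(-16, Function('U')(-5)), Function('I')(-7)), -6) = Mul(Add(Add(Mul(Rational(1, 4), -16), Mul(Rational(25, 4), Mul(2, -5))), 0), -6) = Mul(Add(Add(-4, Mul(Rational(25, 4), -10)), 0), -6) = Mul(Add(Add(-4, Rational(-125, 2)), 0), -6) = Mul(Add(Rational(-133, 2), 0), -6) = Mul(Rational(-133, 2), -6) = 399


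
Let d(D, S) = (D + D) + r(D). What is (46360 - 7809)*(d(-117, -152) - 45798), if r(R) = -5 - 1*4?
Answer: -1774926591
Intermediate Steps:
r(R) = -9 (r(R) = -5 - 4 = -9)
d(D, S) = -9 + 2*D (d(D, S) = (D + D) - 9 = 2*D - 9 = -9 + 2*D)
(46360 - 7809)*(d(-117, -152) - 45798) = (46360 - 7809)*((-9 + 2*(-117)) - 45798) = 38551*((-9 - 234) - 45798) = 38551*(-243 - 45798) = 38551*(-46041) = -1774926591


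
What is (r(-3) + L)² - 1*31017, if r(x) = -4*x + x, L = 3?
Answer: -30873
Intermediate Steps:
r(x) = -3*x
(r(-3) + L)² - 1*31017 = (-3*(-3) + 3)² - 1*31017 = (9 + 3)² - 31017 = 12² - 31017 = 144 - 31017 = -30873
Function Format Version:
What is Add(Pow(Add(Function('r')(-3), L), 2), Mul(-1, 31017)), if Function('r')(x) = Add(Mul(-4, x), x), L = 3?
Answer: -30873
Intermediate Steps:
Function('r')(x) = Mul(-3, x)
Add(Pow(Add(Function('r')(-3), L), 2), Mul(-1, 31017)) = Add(Pow(Add(Mul(-3, -3), 3), 2), Mul(-1, 31017)) = Add(Pow(Add(9, 3), 2), -31017) = Add(Pow(12, 2), -31017) = Add(144, -31017) = -30873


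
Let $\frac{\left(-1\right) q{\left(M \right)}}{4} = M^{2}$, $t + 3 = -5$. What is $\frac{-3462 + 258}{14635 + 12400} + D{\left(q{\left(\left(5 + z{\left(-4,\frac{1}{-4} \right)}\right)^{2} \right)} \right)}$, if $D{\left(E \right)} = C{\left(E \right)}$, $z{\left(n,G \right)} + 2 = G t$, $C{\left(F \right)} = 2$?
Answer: $\frac{50866}{27035} \approx 1.8815$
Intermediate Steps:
$t = -8$ ($t = -3 - 5 = -8$)
$z{\left(n,G \right)} = -2 - 8 G$ ($z{\left(n,G \right)} = -2 + G \left(-8\right) = -2 - 8 G$)
$q{\left(M \right)} = - 4 M^{2}$
$D{\left(E \right)} = 2$
$\frac{-3462 + 258}{14635 + 12400} + D{\left(q{\left(\left(5 + z{\left(-4,\frac{1}{-4} \right)}\right)^{2} \right)} \right)} = \frac{-3462 + 258}{14635 + 12400} + 2 = - \frac{3204}{27035} + 2 = \frac{50866}{27035}$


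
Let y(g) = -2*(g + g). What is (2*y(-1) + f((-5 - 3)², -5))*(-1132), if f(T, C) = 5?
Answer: -14716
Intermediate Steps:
y(g) = -4*g
(2*y(-1) + f((-5 - 3)², -5))*(-1132) = (2*(-4*(-1)) + 5)*(-1132) = (2*4 + 5)*(-1132) = (8 + 5)*(-1132) = 13*(-1132) = -14716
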